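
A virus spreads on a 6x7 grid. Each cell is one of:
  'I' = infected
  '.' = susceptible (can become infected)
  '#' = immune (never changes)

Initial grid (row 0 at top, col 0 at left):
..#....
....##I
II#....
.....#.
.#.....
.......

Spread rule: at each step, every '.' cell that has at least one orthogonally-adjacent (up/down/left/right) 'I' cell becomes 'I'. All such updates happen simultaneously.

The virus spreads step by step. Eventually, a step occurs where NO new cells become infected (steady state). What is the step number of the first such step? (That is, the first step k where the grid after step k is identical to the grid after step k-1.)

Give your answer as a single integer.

Answer: 7

Derivation:
Step 0 (initial): 3 infected
Step 1: +6 new -> 9 infected
Step 2: +8 new -> 17 infected
Step 3: +7 new -> 24 infected
Step 4: +8 new -> 32 infected
Step 5: +3 new -> 35 infected
Step 6: +1 new -> 36 infected
Step 7: +0 new -> 36 infected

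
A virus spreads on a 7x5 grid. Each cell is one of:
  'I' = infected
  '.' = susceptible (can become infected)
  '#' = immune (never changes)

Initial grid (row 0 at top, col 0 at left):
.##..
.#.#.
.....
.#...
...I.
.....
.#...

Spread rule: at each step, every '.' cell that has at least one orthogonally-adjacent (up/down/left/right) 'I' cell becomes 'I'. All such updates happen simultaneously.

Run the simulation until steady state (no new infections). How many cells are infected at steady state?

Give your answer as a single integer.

Step 0 (initial): 1 infected
Step 1: +4 new -> 5 infected
Step 2: +7 new -> 12 infected
Step 3: +6 new -> 18 infected
Step 4: +5 new -> 23 infected
Step 5: +3 new -> 26 infected
Step 6: +2 new -> 28 infected
Step 7: +1 new -> 29 infected
Step 8: +0 new -> 29 infected

Answer: 29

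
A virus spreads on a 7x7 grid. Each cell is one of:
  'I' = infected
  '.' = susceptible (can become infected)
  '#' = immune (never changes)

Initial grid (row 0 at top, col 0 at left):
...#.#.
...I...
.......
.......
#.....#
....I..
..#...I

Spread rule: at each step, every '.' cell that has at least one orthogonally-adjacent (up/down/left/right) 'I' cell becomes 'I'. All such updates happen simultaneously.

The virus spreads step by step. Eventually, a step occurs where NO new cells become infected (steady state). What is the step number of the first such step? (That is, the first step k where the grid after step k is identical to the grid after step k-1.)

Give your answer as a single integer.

Answer: 6

Derivation:
Step 0 (initial): 3 infected
Step 1: +9 new -> 12 infected
Step 2: +12 new -> 24 infected
Step 3: +9 new -> 33 infected
Step 4: +9 new -> 42 infected
Step 5: +2 new -> 44 infected
Step 6: +0 new -> 44 infected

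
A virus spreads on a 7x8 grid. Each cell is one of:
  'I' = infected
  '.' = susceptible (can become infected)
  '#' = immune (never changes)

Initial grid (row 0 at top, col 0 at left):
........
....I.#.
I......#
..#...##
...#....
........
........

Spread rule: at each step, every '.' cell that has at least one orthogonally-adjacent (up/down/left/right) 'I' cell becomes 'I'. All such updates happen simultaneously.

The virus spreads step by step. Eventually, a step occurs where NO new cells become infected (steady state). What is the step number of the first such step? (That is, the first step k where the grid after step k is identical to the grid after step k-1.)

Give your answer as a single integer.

Step 0 (initial): 2 infected
Step 1: +7 new -> 9 infected
Step 2: +11 new -> 20 infected
Step 3: +9 new -> 29 infected
Step 4: +6 new -> 35 infected
Step 5: +7 new -> 42 infected
Step 6: +5 new -> 47 infected
Step 7: +2 new -> 49 infected
Step 8: +1 new -> 50 infected
Step 9: +0 new -> 50 infected

Answer: 9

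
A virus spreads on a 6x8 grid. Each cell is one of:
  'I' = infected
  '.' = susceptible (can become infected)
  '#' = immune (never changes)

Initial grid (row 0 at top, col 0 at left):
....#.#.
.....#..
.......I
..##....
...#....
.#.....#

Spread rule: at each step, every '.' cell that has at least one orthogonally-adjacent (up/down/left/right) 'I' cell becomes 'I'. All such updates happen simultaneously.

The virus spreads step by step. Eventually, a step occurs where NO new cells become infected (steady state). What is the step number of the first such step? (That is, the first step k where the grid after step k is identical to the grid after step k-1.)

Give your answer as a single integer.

Step 0 (initial): 1 infected
Step 1: +3 new -> 4 infected
Step 2: +5 new -> 9 infected
Step 3: +3 new -> 12 infected
Step 4: +5 new -> 17 infected
Step 5: +4 new -> 21 infected
Step 6: +4 new -> 25 infected
Step 7: +5 new -> 30 infected
Step 8: +5 new -> 35 infected
Step 9: +3 new -> 38 infected
Step 10: +1 new -> 39 infected
Step 11: +0 new -> 39 infected

Answer: 11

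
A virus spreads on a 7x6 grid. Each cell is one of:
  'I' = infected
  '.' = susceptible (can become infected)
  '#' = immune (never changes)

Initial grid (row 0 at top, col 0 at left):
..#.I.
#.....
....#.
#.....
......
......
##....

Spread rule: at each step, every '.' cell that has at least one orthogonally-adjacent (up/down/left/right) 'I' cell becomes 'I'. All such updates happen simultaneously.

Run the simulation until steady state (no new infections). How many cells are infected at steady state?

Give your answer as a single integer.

Answer: 36

Derivation:
Step 0 (initial): 1 infected
Step 1: +3 new -> 4 infected
Step 2: +2 new -> 6 infected
Step 3: +3 new -> 9 infected
Step 4: +4 new -> 13 infected
Step 5: +6 new -> 19 infected
Step 6: +7 new -> 26 infected
Step 7: +5 new -> 31 infected
Step 8: +4 new -> 35 infected
Step 9: +1 new -> 36 infected
Step 10: +0 new -> 36 infected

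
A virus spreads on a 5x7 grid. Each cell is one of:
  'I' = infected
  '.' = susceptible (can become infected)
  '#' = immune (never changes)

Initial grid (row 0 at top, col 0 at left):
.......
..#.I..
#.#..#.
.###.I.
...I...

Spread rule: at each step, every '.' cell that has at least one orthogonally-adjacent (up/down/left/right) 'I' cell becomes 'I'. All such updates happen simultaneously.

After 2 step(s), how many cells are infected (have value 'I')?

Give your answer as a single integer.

Answer: 19

Derivation:
Step 0 (initial): 3 infected
Step 1: +9 new -> 12 infected
Step 2: +7 new -> 19 infected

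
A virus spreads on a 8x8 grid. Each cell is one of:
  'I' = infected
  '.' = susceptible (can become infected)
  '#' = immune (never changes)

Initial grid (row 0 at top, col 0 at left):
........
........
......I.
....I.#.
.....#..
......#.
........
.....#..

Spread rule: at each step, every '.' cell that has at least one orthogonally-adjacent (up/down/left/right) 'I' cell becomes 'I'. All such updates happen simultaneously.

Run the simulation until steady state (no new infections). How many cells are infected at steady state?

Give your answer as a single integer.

Step 0 (initial): 2 infected
Step 1: +7 new -> 9 infected
Step 2: +9 new -> 18 infected
Step 3: +11 new -> 29 infected
Step 4: +11 new -> 40 infected
Step 5: +9 new -> 49 infected
Step 6: +7 new -> 56 infected
Step 7: +3 new -> 59 infected
Step 8: +1 new -> 60 infected
Step 9: +0 new -> 60 infected

Answer: 60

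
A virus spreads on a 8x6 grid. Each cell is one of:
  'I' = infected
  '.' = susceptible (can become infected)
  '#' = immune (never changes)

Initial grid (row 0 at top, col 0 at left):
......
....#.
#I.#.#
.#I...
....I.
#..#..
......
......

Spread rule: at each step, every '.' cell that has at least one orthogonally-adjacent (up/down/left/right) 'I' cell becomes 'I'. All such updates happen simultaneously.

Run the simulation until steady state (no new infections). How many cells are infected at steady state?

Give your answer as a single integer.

Step 0 (initial): 3 infected
Step 1: +8 new -> 11 infected
Step 2: +9 new -> 20 infected
Step 3: +9 new -> 29 infected
Step 4: +6 new -> 35 infected
Step 5: +3 new -> 38 infected
Step 6: +2 new -> 40 infected
Step 7: +1 new -> 41 infected
Step 8: +0 new -> 41 infected

Answer: 41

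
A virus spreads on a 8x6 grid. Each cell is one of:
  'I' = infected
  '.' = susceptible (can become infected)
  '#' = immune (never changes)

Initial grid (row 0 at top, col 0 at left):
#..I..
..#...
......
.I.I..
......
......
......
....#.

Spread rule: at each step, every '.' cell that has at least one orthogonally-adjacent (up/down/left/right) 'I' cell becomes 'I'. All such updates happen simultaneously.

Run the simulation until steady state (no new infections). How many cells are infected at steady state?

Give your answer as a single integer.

Answer: 45

Derivation:
Step 0 (initial): 3 infected
Step 1: +10 new -> 13 infected
Step 2: +13 new -> 26 infected
Step 3: +9 new -> 35 infected
Step 4: +6 new -> 41 infected
Step 5: +3 new -> 44 infected
Step 6: +1 new -> 45 infected
Step 7: +0 new -> 45 infected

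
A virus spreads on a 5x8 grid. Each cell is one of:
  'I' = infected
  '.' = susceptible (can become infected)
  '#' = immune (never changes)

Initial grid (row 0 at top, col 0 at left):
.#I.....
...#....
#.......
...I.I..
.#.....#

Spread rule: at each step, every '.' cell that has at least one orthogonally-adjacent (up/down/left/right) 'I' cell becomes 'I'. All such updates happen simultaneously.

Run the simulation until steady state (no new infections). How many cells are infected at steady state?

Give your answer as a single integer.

Answer: 35

Derivation:
Step 0 (initial): 3 infected
Step 1: +9 new -> 12 infected
Step 2: +11 new -> 23 infected
Step 3: +7 new -> 30 infected
Step 4: +4 new -> 34 infected
Step 5: +1 new -> 35 infected
Step 6: +0 new -> 35 infected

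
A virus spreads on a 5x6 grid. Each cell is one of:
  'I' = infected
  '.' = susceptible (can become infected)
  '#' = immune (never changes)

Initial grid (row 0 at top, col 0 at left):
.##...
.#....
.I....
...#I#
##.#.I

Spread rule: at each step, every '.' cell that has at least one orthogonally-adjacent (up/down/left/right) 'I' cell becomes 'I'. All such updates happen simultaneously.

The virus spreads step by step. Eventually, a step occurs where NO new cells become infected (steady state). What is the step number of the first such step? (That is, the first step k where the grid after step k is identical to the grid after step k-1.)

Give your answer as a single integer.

Answer: 5

Derivation:
Step 0 (initial): 3 infected
Step 1: +5 new -> 8 infected
Step 2: +7 new -> 15 infected
Step 3: +5 new -> 20 infected
Step 4: +2 new -> 22 infected
Step 5: +0 new -> 22 infected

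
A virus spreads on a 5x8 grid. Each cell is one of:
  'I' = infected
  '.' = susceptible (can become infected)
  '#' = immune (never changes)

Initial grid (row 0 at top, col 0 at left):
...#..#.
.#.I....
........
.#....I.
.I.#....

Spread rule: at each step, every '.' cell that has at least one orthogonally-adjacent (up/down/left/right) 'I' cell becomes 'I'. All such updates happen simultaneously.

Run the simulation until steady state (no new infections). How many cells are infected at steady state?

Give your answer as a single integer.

Answer: 35

Derivation:
Step 0 (initial): 3 infected
Step 1: +9 new -> 12 infected
Step 2: +14 new -> 26 infected
Step 3: +6 new -> 32 infected
Step 4: +3 new -> 35 infected
Step 5: +0 new -> 35 infected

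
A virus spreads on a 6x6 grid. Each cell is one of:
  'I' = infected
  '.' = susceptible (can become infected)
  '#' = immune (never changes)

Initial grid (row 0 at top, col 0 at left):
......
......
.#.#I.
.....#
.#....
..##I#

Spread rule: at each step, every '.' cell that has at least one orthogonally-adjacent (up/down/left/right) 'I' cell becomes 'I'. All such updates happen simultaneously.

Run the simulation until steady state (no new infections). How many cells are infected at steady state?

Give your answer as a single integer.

Step 0 (initial): 2 infected
Step 1: +4 new -> 6 infected
Step 2: +6 new -> 12 infected
Step 3: +5 new -> 17 infected
Step 4: +4 new -> 21 infected
Step 5: +3 new -> 24 infected
Step 6: +3 new -> 27 infected
Step 7: +1 new -> 28 infected
Step 8: +1 new -> 29 infected
Step 9: +0 new -> 29 infected

Answer: 29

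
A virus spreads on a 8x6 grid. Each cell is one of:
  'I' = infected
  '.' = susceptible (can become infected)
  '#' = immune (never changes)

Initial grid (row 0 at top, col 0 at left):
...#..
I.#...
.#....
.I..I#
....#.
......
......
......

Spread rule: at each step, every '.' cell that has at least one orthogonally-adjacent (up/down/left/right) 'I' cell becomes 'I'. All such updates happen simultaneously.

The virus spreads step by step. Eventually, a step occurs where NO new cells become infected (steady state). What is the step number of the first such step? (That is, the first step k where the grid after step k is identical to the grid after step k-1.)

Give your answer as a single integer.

Step 0 (initial): 3 infected
Step 1: +8 new -> 11 infected
Step 2: +9 new -> 20 infected
Step 3: +8 new -> 28 infected
Step 4: +6 new -> 34 infected
Step 5: +5 new -> 39 infected
Step 6: +3 new -> 42 infected
Step 7: +1 new -> 43 infected
Step 8: +0 new -> 43 infected

Answer: 8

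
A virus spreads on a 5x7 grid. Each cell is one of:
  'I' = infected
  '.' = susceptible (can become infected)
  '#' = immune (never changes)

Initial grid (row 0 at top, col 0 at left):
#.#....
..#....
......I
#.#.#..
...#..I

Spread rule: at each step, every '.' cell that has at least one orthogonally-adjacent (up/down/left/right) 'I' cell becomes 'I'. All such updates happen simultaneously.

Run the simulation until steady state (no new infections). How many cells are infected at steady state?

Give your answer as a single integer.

Answer: 28

Derivation:
Step 0 (initial): 2 infected
Step 1: +4 new -> 6 infected
Step 2: +5 new -> 11 infected
Step 3: +3 new -> 14 infected
Step 4: +4 new -> 18 infected
Step 5: +2 new -> 20 infected
Step 6: +3 new -> 23 infected
Step 7: +3 new -> 26 infected
Step 8: +2 new -> 28 infected
Step 9: +0 new -> 28 infected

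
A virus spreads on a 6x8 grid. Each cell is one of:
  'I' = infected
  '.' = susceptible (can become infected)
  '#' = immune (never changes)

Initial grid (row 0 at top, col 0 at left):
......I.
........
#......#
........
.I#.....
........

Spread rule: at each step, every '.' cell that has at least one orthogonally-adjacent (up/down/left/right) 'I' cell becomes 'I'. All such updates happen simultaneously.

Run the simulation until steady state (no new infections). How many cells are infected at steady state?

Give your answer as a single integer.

Step 0 (initial): 2 infected
Step 1: +6 new -> 8 infected
Step 2: +9 new -> 17 infected
Step 3: +8 new -> 25 infected
Step 4: +13 new -> 38 infected
Step 5: +6 new -> 44 infected
Step 6: +1 new -> 45 infected
Step 7: +0 new -> 45 infected

Answer: 45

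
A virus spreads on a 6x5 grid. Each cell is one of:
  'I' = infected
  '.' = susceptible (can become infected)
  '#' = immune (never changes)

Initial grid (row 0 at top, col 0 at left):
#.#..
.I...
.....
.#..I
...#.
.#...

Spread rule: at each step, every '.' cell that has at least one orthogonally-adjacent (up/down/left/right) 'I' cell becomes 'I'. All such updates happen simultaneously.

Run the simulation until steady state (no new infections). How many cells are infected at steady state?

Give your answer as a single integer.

Answer: 25

Derivation:
Step 0 (initial): 2 infected
Step 1: +7 new -> 9 infected
Step 2: +7 new -> 16 infected
Step 3: +5 new -> 21 infected
Step 4: +3 new -> 24 infected
Step 5: +1 new -> 25 infected
Step 6: +0 new -> 25 infected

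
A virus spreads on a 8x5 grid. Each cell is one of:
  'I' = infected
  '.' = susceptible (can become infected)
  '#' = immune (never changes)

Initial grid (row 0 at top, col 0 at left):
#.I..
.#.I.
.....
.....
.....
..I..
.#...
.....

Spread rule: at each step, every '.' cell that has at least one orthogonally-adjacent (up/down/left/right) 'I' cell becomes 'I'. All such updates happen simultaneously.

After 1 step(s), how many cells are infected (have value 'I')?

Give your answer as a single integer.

Step 0 (initial): 3 infected
Step 1: +9 new -> 12 infected

Answer: 12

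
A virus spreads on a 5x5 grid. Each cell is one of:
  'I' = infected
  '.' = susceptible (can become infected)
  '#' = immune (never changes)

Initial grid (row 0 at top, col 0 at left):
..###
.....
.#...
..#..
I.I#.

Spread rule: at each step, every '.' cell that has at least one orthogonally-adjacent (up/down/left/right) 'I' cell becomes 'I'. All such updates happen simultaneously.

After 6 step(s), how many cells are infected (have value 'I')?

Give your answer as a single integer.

Step 0 (initial): 2 infected
Step 1: +2 new -> 4 infected
Step 2: +2 new -> 6 infected
Step 3: +1 new -> 7 infected
Step 4: +2 new -> 9 infected
Step 5: +2 new -> 11 infected
Step 6: +2 new -> 13 infected

Answer: 13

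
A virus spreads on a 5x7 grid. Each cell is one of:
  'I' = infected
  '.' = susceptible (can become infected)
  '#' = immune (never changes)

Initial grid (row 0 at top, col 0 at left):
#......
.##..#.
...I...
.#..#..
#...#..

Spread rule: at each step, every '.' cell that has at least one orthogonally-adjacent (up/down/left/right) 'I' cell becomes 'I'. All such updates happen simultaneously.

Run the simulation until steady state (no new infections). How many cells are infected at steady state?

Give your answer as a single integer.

Step 0 (initial): 1 infected
Step 1: +4 new -> 5 infected
Step 2: +6 new -> 11 infected
Step 3: +6 new -> 17 infected
Step 4: +8 new -> 25 infected
Step 5: +2 new -> 27 infected
Step 6: +0 new -> 27 infected

Answer: 27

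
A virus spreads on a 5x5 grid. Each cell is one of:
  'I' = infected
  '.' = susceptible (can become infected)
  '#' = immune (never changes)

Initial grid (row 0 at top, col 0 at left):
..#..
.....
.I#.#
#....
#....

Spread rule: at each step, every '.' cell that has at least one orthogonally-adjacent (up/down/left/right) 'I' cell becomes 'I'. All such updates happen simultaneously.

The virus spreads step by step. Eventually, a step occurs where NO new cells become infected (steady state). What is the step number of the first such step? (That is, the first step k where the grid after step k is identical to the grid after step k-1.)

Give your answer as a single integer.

Step 0 (initial): 1 infected
Step 1: +3 new -> 4 infected
Step 2: +5 new -> 9 infected
Step 3: +4 new -> 13 infected
Step 4: +5 new -> 18 infected
Step 5: +2 new -> 20 infected
Step 6: +0 new -> 20 infected

Answer: 6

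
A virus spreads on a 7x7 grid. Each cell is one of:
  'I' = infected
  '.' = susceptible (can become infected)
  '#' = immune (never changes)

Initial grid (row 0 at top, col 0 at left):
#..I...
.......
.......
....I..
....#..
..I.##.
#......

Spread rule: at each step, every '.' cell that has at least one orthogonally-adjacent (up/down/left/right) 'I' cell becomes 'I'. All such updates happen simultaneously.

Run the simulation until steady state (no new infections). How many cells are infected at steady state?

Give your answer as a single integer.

Answer: 44

Derivation:
Step 0 (initial): 3 infected
Step 1: +10 new -> 13 infected
Step 2: +14 new -> 27 infected
Step 3: +9 new -> 36 infected
Step 4: +6 new -> 42 infected
Step 5: +2 new -> 44 infected
Step 6: +0 new -> 44 infected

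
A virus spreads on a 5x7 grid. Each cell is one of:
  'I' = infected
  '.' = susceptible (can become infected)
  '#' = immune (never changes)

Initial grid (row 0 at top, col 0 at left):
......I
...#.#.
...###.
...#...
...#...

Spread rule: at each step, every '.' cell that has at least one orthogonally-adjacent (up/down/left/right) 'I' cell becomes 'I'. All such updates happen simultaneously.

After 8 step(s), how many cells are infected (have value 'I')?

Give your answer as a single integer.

Answer: 25

Derivation:
Step 0 (initial): 1 infected
Step 1: +2 new -> 3 infected
Step 2: +2 new -> 5 infected
Step 3: +3 new -> 8 infected
Step 4: +3 new -> 11 infected
Step 5: +4 new -> 15 infected
Step 6: +4 new -> 19 infected
Step 7: +3 new -> 22 infected
Step 8: +3 new -> 25 infected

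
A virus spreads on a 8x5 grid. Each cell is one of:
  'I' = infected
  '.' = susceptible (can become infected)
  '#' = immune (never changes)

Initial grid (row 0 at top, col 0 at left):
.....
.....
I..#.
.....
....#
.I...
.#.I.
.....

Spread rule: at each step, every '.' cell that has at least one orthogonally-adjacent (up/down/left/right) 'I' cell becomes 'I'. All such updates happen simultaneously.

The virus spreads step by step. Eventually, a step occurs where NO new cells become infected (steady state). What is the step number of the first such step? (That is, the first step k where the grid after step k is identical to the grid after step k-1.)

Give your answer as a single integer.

Answer: 7

Derivation:
Step 0 (initial): 3 infected
Step 1: +10 new -> 13 infected
Step 2: +11 new -> 24 infected
Step 3: +6 new -> 30 infected
Step 4: +3 new -> 33 infected
Step 5: +3 new -> 36 infected
Step 6: +1 new -> 37 infected
Step 7: +0 new -> 37 infected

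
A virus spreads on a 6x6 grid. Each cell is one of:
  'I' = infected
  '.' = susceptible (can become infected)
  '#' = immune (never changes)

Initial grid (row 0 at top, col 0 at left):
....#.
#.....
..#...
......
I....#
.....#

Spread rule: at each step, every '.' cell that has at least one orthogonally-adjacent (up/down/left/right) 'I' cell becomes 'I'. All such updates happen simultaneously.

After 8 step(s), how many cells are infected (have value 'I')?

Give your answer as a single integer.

Answer: 30

Derivation:
Step 0 (initial): 1 infected
Step 1: +3 new -> 4 infected
Step 2: +4 new -> 8 infected
Step 3: +4 new -> 12 infected
Step 4: +4 new -> 16 infected
Step 5: +5 new -> 21 infected
Step 6: +5 new -> 26 infected
Step 7: +3 new -> 29 infected
Step 8: +1 new -> 30 infected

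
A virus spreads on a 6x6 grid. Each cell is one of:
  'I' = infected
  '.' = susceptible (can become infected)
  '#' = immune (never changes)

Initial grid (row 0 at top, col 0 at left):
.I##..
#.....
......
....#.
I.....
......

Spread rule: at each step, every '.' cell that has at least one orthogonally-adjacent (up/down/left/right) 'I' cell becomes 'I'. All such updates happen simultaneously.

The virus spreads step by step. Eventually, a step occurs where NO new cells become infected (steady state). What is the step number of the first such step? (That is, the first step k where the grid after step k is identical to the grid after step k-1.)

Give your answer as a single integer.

Step 0 (initial): 2 infected
Step 1: +5 new -> 7 infected
Step 2: +6 new -> 13 infected
Step 3: +5 new -> 18 infected
Step 4: +5 new -> 23 infected
Step 5: +5 new -> 28 infected
Step 6: +4 new -> 32 infected
Step 7: +0 new -> 32 infected

Answer: 7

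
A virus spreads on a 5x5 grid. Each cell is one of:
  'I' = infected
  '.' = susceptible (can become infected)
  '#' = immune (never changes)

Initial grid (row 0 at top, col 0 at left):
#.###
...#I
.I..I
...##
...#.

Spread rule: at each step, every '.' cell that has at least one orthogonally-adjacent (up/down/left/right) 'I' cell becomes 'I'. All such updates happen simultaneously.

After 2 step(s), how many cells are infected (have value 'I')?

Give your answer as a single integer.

Step 0 (initial): 3 infected
Step 1: +5 new -> 8 infected
Step 2: +6 new -> 14 infected

Answer: 14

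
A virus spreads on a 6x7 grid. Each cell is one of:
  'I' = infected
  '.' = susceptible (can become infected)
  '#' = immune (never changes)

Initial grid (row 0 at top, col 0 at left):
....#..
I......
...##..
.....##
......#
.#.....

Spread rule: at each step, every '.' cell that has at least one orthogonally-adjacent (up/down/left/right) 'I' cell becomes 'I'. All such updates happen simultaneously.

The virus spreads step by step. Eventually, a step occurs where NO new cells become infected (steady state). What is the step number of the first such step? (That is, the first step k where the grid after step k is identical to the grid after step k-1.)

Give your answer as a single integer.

Answer: 11

Derivation:
Step 0 (initial): 1 infected
Step 1: +3 new -> 4 infected
Step 2: +4 new -> 8 infected
Step 3: +5 new -> 13 infected
Step 4: +5 new -> 18 infected
Step 5: +3 new -> 21 infected
Step 6: +6 new -> 27 infected
Step 7: +4 new -> 31 infected
Step 8: +2 new -> 33 infected
Step 9: +1 new -> 34 infected
Step 10: +1 new -> 35 infected
Step 11: +0 new -> 35 infected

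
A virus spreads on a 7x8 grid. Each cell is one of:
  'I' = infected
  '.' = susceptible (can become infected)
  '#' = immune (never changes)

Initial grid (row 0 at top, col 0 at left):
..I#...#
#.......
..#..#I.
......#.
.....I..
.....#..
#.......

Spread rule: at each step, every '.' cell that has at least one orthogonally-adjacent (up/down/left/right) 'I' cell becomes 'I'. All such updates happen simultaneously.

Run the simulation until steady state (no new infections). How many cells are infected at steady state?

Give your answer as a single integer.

Step 0 (initial): 3 infected
Step 1: +7 new -> 10 infected
Step 2: +12 new -> 22 infected
Step 3: +11 new -> 33 infected
Step 4: +9 new -> 42 infected
Step 5: +4 new -> 46 infected
Step 6: +2 new -> 48 infected
Step 7: +0 new -> 48 infected

Answer: 48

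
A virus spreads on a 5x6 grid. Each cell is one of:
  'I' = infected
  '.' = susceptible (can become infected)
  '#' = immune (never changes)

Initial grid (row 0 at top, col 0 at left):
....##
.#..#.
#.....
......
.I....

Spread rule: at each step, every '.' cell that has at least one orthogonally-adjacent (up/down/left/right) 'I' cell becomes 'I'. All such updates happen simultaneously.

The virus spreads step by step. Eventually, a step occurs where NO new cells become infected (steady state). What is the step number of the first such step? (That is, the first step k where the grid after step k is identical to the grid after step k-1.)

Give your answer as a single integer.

Answer: 9

Derivation:
Step 0 (initial): 1 infected
Step 1: +3 new -> 4 infected
Step 2: +4 new -> 8 infected
Step 3: +3 new -> 11 infected
Step 4: +4 new -> 15 infected
Step 5: +4 new -> 19 infected
Step 6: +3 new -> 22 infected
Step 7: +2 new -> 24 infected
Step 8: +1 new -> 25 infected
Step 9: +0 new -> 25 infected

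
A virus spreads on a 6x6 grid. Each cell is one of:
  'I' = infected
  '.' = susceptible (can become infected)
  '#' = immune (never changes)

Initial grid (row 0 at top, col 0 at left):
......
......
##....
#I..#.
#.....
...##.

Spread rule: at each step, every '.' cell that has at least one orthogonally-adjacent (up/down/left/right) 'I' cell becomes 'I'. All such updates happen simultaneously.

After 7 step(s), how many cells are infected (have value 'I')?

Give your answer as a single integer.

Step 0 (initial): 1 infected
Step 1: +2 new -> 3 infected
Step 2: +4 new -> 7 infected
Step 3: +5 new -> 12 infected
Step 4: +5 new -> 17 infected
Step 5: +6 new -> 23 infected
Step 6: +5 new -> 28 infected
Step 7: +1 new -> 29 infected

Answer: 29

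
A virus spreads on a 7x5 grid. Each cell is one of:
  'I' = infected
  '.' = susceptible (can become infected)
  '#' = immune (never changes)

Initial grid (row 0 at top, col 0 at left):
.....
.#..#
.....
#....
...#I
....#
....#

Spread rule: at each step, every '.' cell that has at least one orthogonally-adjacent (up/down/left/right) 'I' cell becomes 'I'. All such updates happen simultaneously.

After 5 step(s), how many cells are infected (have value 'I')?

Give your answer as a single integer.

Step 0 (initial): 1 infected
Step 1: +1 new -> 2 infected
Step 2: +2 new -> 4 infected
Step 3: +2 new -> 6 infected
Step 4: +4 new -> 10 infected
Step 5: +5 new -> 15 infected

Answer: 15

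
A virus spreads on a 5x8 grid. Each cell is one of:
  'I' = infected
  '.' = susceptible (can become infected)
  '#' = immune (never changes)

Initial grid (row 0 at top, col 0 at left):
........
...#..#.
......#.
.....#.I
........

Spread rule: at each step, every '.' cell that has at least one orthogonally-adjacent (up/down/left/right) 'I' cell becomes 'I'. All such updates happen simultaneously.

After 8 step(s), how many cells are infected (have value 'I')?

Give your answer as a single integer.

Answer: 28

Derivation:
Step 0 (initial): 1 infected
Step 1: +3 new -> 4 infected
Step 2: +2 new -> 6 infected
Step 3: +2 new -> 8 infected
Step 4: +2 new -> 10 infected
Step 5: +3 new -> 13 infected
Step 6: +5 new -> 18 infected
Step 7: +6 new -> 24 infected
Step 8: +4 new -> 28 infected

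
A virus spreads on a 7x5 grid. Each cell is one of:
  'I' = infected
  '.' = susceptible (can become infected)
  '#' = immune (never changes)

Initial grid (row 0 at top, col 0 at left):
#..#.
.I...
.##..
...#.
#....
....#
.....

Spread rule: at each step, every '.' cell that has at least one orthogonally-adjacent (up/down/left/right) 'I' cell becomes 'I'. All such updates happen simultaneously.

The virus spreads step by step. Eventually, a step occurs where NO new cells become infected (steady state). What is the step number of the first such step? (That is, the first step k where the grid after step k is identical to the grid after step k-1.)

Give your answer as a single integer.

Step 0 (initial): 1 infected
Step 1: +3 new -> 4 infected
Step 2: +3 new -> 7 infected
Step 3: +3 new -> 10 infected
Step 4: +3 new -> 13 infected
Step 5: +3 new -> 16 infected
Step 6: +3 new -> 19 infected
Step 7: +4 new -> 23 infected
Step 8: +3 new -> 26 infected
Step 9: +1 new -> 27 infected
Step 10: +1 new -> 28 infected
Step 11: +0 new -> 28 infected

Answer: 11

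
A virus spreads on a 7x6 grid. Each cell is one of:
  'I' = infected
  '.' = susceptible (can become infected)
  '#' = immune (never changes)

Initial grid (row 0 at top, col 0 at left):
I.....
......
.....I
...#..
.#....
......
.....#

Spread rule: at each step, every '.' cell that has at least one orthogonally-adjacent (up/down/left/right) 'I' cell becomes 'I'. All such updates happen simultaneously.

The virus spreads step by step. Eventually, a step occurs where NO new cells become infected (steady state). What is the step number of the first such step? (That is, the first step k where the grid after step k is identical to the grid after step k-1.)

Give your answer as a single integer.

Answer: 8

Derivation:
Step 0 (initial): 2 infected
Step 1: +5 new -> 7 infected
Step 2: +8 new -> 15 infected
Step 3: +9 new -> 24 infected
Step 4: +5 new -> 29 infected
Step 5: +4 new -> 33 infected
Step 6: +4 new -> 37 infected
Step 7: +2 new -> 39 infected
Step 8: +0 new -> 39 infected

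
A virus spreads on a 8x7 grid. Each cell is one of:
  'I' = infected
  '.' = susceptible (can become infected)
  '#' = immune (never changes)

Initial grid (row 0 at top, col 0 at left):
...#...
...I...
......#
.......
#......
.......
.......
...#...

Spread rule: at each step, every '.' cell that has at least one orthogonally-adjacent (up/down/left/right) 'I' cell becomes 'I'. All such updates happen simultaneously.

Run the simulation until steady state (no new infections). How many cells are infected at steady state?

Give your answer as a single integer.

Step 0 (initial): 1 infected
Step 1: +3 new -> 4 infected
Step 2: +7 new -> 11 infected
Step 3: +9 new -> 20 infected
Step 4: +8 new -> 28 infected
Step 5: +7 new -> 35 infected
Step 6: +5 new -> 40 infected
Step 7: +6 new -> 46 infected
Step 8: +4 new -> 50 infected
Step 9: +2 new -> 52 infected
Step 10: +0 new -> 52 infected

Answer: 52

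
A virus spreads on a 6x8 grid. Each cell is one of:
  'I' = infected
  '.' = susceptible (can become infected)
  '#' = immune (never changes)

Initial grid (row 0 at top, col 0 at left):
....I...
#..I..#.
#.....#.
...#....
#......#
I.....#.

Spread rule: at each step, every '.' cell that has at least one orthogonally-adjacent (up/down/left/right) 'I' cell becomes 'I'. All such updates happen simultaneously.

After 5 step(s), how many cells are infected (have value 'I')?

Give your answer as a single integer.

Answer: 37

Derivation:
Step 0 (initial): 3 infected
Step 1: +6 new -> 9 infected
Step 2: +8 new -> 17 infected
Step 3: +9 new -> 26 infected
Step 4: +7 new -> 33 infected
Step 5: +4 new -> 37 infected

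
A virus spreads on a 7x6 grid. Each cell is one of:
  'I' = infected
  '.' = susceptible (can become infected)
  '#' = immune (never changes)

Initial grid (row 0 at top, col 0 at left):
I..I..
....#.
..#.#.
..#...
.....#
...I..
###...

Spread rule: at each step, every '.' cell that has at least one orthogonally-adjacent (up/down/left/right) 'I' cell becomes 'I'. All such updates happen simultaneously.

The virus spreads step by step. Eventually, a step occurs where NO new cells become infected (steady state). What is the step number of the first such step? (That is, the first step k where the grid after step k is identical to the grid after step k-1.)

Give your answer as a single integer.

Step 0 (initial): 3 infected
Step 1: +9 new -> 12 infected
Step 2: +11 new -> 23 infected
Step 3: +7 new -> 30 infected
Step 4: +4 new -> 34 infected
Step 5: +0 new -> 34 infected

Answer: 5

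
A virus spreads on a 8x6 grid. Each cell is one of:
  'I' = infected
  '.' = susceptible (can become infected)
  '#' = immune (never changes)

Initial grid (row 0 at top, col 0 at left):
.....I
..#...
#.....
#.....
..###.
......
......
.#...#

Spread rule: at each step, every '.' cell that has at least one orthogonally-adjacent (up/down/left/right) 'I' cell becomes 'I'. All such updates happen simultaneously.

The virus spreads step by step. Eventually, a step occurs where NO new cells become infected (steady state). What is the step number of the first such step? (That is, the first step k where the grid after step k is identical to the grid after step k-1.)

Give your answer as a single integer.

Step 0 (initial): 1 infected
Step 1: +2 new -> 3 infected
Step 2: +3 new -> 6 infected
Step 3: +4 new -> 10 infected
Step 4: +4 new -> 14 infected
Step 5: +5 new -> 19 infected
Step 6: +5 new -> 24 infected
Step 7: +3 new -> 27 infected
Step 8: +4 new -> 31 infected
Step 9: +4 new -> 35 infected
Step 10: +3 new -> 38 infected
Step 11: +1 new -> 39 infected
Step 12: +1 new -> 40 infected
Step 13: +0 new -> 40 infected

Answer: 13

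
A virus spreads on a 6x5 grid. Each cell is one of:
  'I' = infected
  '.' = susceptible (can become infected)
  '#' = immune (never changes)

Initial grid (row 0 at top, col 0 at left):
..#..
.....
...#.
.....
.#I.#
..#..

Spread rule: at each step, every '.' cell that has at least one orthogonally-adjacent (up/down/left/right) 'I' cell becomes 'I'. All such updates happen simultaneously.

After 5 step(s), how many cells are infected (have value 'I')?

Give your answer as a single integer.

Answer: 22

Derivation:
Step 0 (initial): 1 infected
Step 1: +2 new -> 3 infected
Step 2: +4 new -> 7 infected
Step 3: +5 new -> 12 infected
Step 4: +5 new -> 17 infected
Step 5: +5 new -> 22 infected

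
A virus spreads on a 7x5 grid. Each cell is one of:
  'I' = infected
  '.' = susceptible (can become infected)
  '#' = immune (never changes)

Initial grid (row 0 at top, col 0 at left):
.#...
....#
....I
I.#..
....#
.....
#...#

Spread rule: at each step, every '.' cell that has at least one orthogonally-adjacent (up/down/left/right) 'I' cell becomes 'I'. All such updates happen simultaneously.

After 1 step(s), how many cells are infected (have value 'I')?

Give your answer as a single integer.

Answer: 7

Derivation:
Step 0 (initial): 2 infected
Step 1: +5 new -> 7 infected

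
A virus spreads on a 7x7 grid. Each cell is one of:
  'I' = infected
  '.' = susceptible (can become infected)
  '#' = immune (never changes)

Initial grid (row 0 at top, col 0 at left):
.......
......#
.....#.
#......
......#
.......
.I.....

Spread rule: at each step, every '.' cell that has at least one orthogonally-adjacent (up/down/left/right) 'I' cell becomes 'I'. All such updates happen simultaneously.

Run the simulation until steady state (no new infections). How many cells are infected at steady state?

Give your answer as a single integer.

Step 0 (initial): 1 infected
Step 1: +3 new -> 4 infected
Step 2: +4 new -> 8 infected
Step 3: +5 new -> 13 infected
Step 4: +5 new -> 18 infected
Step 5: +7 new -> 25 infected
Step 6: +7 new -> 32 infected
Step 7: +5 new -> 37 infected
Step 8: +3 new -> 40 infected
Step 9: +3 new -> 43 infected
Step 10: +1 new -> 44 infected
Step 11: +1 new -> 45 infected
Step 12: +0 new -> 45 infected

Answer: 45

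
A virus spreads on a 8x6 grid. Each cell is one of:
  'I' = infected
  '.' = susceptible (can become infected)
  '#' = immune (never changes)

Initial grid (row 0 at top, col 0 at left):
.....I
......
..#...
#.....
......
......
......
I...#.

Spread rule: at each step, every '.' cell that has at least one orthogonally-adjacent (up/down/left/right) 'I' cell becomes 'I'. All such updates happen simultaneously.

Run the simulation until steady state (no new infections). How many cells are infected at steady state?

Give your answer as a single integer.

Answer: 45

Derivation:
Step 0 (initial): 2 infected
Step 1: +4 new -> 6 infected
Step 2: +6 new -> 12 infected
Step 3: +8 new -> 20 infected
Step 4: +8 new -> 28 infected
Step 5: +9 new -> 37 infected
Step 6: +6 new -> 43 infected
Step 7: +2 new -> 45 infected
Step 8: +0 new -> 45 infected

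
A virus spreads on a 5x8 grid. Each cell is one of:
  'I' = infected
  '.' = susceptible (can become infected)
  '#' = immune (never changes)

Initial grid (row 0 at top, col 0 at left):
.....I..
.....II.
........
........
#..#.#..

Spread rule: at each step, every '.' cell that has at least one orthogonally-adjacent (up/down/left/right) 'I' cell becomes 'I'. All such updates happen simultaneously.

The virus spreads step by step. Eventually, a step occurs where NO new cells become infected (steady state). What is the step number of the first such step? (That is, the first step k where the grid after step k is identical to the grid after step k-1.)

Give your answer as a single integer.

Answer: 8

Derivation:
Step 0 (initial): 3 infected
Step 1: +6 new -> 9 infected
Step 2: +7 new -> 16 infected
Step 3: +6 new -> 22 infected
Step 4: +6 new -> 28 infected
Step 5: +4 new -> 32 infected
Step 6: +3 new -> 35 infected
Step 7: +2 new -> 37 infected
Step 8: +0 new -> 37 infected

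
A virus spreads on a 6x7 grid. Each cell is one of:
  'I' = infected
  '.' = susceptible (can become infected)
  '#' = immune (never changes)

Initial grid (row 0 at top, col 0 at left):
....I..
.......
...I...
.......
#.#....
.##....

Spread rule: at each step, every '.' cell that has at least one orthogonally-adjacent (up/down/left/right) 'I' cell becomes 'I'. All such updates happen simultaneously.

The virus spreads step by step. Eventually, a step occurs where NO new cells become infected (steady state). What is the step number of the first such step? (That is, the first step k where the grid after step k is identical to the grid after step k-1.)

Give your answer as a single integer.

Step 0 (initial): 2 infected
Step 1: +7 new -> 9 infected
Step 2: +9 new -> 18 infected
Step 3: +9 new -> 27 infected
Step 4: +7 new -> 34 infected
Step 5: +2 new -> 36 infected
Step 6: +1 new -> 37 infected
Step 7: +0 new -> 37 infected

Answer: 7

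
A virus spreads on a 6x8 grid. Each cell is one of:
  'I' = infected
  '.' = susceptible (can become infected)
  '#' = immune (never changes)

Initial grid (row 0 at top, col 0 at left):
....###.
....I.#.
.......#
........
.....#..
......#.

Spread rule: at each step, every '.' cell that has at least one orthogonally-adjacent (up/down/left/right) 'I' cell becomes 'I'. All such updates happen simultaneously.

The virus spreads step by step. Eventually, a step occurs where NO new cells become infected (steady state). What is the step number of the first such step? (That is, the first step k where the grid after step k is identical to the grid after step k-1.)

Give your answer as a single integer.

Answer: 9

Derivation:
Step 0 (initial): 1 infected
Step 1: +3 new -> 4 infected
Step 2: +5 new -> 9 infected
Step 3: +7 new -> 16 infected
Step 4: +7 new -> 23 infected
Step 5: +8 new -> 31 infected
Step 6: +4 new -> 35 infected
Step 7: +3 new -> 38 infected
Step 8: +1 new -> 39 infected
Step 9: +0 new -> 39 infected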